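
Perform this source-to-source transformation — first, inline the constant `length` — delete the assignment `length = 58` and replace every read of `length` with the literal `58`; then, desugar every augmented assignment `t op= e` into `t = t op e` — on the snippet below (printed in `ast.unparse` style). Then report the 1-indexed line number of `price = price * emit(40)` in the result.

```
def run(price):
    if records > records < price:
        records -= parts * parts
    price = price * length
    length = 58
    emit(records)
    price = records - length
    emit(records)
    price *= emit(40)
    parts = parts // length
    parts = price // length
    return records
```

Transformed code:
def run(price):
    if records > records < price:
        records = records - parts * parts
    price = price * 58
    emit(records)
    price = records - 58
    emit(records)
    price = price * emit(40)
    parts = parts // 58
    parts = price // 58
    return records

8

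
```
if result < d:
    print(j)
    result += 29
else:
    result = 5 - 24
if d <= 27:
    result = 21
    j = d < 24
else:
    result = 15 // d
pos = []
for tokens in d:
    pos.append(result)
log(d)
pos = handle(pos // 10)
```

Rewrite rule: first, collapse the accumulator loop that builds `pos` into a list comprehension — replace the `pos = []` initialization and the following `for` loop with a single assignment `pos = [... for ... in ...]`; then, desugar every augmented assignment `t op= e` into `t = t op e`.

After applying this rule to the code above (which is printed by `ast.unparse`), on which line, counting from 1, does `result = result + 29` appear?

3

Transformed code:
if result < d:
    print(j)
    result = result + 29
else:
    result = 5 - 24
if d <= 27:
    result = 21
    j = d < 24
else:
    result = 15 // d
pos = [result for tokens in d]
log(d)
pos = handle(pos // 10)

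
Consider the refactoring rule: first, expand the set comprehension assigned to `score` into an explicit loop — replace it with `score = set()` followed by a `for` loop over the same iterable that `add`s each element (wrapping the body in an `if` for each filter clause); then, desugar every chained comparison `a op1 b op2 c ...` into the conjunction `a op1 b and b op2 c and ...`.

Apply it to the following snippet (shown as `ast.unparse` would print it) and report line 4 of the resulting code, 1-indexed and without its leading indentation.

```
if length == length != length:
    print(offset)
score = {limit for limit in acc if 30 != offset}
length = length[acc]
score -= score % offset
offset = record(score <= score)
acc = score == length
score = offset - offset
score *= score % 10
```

for limit in acc:

Transformed code:
if length == length and length != length:
    print(offset)
score = set()
for limit in acc:
    if 30 != offset:
        score.add(limit)
length = length[acc]
score -= score % offset
offset = record(score <= score)
acc = score == length
score = offset - offset
score *= score % 10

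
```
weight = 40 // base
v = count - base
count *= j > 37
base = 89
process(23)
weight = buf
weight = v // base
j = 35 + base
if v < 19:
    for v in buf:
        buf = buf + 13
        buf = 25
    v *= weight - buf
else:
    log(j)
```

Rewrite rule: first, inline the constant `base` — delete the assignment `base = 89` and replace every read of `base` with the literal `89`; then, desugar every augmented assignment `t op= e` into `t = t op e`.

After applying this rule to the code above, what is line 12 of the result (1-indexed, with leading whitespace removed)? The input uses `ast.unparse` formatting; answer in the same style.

Transformed code:
weight = 40 // 89
v = count - 89
count = count * (j > 37)
process(23)
weight = buf
weight = v // 89
j = 35 + 89
if v < 19:
    for v in buf:
        buf = buf + 13
        buf = 25
    v = v * (weight - buf)
else:
    log(j)

v = v * (weight - buf)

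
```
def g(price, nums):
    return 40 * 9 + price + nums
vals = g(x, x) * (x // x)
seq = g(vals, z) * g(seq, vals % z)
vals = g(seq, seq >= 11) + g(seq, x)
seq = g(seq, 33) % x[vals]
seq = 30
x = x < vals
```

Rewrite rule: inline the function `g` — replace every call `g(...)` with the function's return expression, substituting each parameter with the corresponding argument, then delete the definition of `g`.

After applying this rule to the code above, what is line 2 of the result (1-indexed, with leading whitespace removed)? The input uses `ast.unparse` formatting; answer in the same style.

seq = (40 * 9 + vals + z) * (40 * 9 + seq + vals % z)

Transformed code:
vals = (40 * 9 + x + x) * (x // x)
seq = (40 * 9 + vals + z) * (40 * 9 + seq + vals % z)
vals = 40 * 9 + seq + (seq >= 11) + (40 * 9 + seq + x)
seq = (40 * 9 + seq + 33) % x[vals]
seq = 30
x = x < vals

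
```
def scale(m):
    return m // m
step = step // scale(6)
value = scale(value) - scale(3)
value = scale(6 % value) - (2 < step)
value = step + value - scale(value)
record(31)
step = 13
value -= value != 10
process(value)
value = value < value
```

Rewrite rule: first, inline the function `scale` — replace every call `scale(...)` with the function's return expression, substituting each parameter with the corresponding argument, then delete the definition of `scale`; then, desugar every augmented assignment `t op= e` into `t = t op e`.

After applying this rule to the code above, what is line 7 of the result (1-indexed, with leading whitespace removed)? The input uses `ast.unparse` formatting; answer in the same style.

value = value - (value != 10)

Transformed code:
step = step // (6 // 6)
value = value // value - 3 // 3
value = 6 % value // (6 % value) - (2 < step)
value = step + value - value // value
record(31)
step = 13
value = value - (value != 10)
process(value)
value = value < value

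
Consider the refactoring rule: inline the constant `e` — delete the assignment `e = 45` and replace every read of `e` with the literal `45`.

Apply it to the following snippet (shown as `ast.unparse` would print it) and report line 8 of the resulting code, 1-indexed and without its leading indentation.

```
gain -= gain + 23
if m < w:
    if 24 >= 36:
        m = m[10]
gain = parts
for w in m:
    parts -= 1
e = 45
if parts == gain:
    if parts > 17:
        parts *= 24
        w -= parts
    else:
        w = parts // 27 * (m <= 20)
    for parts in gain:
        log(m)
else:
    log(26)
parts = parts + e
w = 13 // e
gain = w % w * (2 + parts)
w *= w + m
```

Transformed code:
gain -= gain + 23
if m < w:
    if 24 >= 36:
        m = m[10]
gain = parts
for w in m:
    parts -= 1
if parts == gain:
    if parts > 17:
        parts *= 24
        w -= parts
    else:
        w = parts // 27 * (m <= 20)
    for parts in gain:
        log(m)
else:
    log(26)
parts = parts + 45
w = 13 // 45
gain = w % w * (2 + parts)
w *= w + m

if parts == gain:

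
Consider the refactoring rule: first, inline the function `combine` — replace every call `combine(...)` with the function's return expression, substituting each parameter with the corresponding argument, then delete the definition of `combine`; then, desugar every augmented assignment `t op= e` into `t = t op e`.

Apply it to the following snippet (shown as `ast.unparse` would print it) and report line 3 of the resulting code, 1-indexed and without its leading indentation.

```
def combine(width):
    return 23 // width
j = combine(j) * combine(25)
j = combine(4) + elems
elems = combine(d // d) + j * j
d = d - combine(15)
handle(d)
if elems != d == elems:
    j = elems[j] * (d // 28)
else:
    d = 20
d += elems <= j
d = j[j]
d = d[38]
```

Transformed code:
j = 23 // j * (23 // 25)
j = 23 // 4 + elems
elems = 23 // (d // d) + j * j
d = d - 23 // 15
handle(d)
if elems != d == elems:
    j = elems[j] * (d // 28)
else:
    d = 20
d = d + (elems <= j)
d = j[j]
d = d[38]

elems = 23 // (d // d) + j * j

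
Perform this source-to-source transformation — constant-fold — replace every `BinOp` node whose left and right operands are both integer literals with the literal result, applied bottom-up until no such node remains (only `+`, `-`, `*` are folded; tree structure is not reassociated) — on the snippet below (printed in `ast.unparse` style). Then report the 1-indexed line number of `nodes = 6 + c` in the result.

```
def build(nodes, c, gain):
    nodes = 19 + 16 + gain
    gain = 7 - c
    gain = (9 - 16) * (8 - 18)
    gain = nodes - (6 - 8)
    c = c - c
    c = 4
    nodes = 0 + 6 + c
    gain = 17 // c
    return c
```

8

Transformed code:
def build(nodes, c, gain):
    nodes = 35 + gain
    gain = 7 - c
    gain = 70
    gain = nodes - -2
    c = c - c
    c = 4
    nodes = 6 + c
    gain = 17 // c
    return c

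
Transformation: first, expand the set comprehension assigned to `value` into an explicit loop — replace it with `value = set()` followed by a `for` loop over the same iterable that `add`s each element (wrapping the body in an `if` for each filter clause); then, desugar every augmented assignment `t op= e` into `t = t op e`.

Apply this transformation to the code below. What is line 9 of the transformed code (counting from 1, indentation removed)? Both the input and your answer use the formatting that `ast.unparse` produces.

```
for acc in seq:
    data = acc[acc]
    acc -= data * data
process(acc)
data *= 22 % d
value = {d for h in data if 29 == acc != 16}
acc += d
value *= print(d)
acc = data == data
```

Transformed code:
for acc in seq:
    data = acc[acc]
    acc = acc - data * data
process(acc)
data = data * (22 % d)
value = set()
for h in data:
    if 29 == acc != 16:
        value.add(d)
acc = acc + d
value = value * print(d)
acc = data == data

value.add(d)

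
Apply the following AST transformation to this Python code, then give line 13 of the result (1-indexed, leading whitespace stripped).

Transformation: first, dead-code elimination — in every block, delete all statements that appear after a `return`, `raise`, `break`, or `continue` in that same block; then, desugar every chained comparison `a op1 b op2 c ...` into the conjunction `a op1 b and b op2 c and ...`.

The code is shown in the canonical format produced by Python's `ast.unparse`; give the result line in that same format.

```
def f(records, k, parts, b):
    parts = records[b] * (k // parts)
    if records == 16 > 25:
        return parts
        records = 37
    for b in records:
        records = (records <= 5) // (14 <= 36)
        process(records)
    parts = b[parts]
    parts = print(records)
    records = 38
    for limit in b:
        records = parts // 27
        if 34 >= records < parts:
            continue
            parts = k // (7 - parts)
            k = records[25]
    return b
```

if 34 >= records and records < parts:

Transformed code:
def f(records, k, parts, b):
    parts = records[b] * (k // parts)
    if records == 16 and 16 > 25:
        return parts
    for b in records:
        records = (records <= 5) // (14 <= 36)
        process(records)
    parts = b[parts]
    parts = print(records)
    records = 38
    for limit in b:
        records = parts // 27
        if 34 >= records and records < parts:
            continue
    return b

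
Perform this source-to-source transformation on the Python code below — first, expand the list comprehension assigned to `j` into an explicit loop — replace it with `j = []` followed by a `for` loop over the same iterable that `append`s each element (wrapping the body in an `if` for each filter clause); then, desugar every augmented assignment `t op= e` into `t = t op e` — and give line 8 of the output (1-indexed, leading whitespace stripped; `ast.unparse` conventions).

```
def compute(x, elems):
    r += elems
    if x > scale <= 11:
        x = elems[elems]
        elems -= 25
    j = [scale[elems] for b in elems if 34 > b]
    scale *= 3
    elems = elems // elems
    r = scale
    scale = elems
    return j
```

if 34 > b:

Transformed code:
def compute(x, elems):
    r = r + elems
    if x > scale <= 11:
        x = elems[elems]
        elems = elems - 25
    j = []
    for b in elems:
        if 34 > b:
            j.append(scale[elems])
    scale = scale * 3
    elems = elems // elems
    r = scale
    scale = elems
    return j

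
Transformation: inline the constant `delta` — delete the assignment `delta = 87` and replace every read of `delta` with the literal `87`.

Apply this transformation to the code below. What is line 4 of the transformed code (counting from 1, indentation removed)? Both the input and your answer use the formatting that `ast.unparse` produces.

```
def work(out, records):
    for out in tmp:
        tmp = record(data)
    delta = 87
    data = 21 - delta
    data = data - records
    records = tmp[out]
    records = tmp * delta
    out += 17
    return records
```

Transformed code:
def work(out, records):
    for out in tmp:
        tmp = record(data)
    data = 21 - 87
    data = data - records
    records = tmp[out]
    records = tmp * 87
    out += 17
    return records

data = 21 - 87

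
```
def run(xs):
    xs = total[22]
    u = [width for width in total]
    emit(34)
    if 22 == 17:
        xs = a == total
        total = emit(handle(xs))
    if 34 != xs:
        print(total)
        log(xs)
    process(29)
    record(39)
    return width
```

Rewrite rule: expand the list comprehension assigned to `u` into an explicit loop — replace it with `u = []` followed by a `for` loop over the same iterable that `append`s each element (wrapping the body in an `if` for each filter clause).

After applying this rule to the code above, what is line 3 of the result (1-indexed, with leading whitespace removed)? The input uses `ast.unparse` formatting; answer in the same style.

Transformed code:
def run(xs):
    xs = total[22]
    u = []
    for width in total:
        u.append(width)
    emit(34)
    if 22 == 17:
        xs = a == total
        total = emit(handle(xs))
    if 34 != xs:
        print(total)
        log(xs)
    process(29)
    record(39)
    return width

u = []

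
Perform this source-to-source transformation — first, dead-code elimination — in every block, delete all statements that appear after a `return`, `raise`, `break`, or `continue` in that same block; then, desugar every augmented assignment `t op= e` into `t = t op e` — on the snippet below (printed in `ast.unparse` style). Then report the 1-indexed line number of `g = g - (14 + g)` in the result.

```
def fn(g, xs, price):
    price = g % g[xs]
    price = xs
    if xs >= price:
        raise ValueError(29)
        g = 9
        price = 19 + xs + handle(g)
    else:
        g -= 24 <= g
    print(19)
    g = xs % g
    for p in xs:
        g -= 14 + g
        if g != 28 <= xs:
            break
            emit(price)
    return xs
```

Transformed code:
def fn(g, xs, price):
    price = g % g[xs]
    price = xs
    if xs >= price:
        raise ValueError(29)
    else:
        g = g - (24 <= g)
    print(19)
    g = xs % g
    for p in xs:
        g = g - (14 + g)
        if g != 28 <= xs:
            break
    return xs

11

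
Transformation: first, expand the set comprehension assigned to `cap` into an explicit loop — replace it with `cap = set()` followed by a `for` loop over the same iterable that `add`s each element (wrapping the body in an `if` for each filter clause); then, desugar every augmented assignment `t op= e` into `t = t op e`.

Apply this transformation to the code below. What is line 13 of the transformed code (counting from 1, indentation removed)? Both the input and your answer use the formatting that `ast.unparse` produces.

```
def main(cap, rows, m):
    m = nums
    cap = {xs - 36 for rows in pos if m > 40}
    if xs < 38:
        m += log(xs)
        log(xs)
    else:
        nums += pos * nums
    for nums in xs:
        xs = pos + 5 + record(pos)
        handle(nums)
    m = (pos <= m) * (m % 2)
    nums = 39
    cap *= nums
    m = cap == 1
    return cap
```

Transformed code:
def main(cap, rows, m):
    m = nums
    cap = set()
    for rows in pos:
        if m > 40:
            cap.add(xs - 36)
    if xs < 38:
        m = m + log(xs)
        log(xs)
    else:
        nums = nums + pos * nums
    for nums in xs:
        xs = pos + 5 + record(pos)
        handle(nums)
    m = (pos <= m) * (m % 2)
    nums = 39
    cap = cap * nums
    m = cap == 1
    return cap

xs = pos + 5 + record(pos)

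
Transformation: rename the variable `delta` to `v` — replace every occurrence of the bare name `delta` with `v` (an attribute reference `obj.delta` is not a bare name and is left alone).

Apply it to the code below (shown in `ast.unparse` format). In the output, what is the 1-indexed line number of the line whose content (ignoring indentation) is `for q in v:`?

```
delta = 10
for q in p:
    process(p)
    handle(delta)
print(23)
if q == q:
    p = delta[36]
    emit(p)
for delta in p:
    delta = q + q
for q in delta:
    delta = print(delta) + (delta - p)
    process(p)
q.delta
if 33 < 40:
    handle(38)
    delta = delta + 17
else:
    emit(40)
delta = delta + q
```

Transformed code:
v = 10
for q in p:
    process(p)
    handle(v)
print(23)
if q == q:
    p = v[36]
    emit(p)
for v in p:
    v = q + q
for q in v:
    v = print(v) + (v - p)
    process(p)
q.delta
if 33 < 40:
    handle(38)
    v = v + 17
else:
    emit(40)
v = v + q

11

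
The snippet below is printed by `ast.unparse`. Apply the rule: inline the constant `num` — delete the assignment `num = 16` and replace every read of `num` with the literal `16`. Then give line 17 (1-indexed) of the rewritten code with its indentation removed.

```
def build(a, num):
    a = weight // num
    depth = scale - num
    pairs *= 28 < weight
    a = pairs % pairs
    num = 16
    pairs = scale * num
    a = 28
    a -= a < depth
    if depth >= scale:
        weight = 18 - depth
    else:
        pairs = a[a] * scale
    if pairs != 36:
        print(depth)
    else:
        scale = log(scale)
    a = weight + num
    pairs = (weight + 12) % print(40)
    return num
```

Transformed code:
def build(a, num):
    a = weight // 16
    depth = scale - 16
    pairs *= 28 < weight
    a = pairs % pairs
    pairs = scale * 16
    a = 28
    a -= a < depth
    if depth >= scale:
        weight = 18 - depth
    else:
        pairs = a[a] * scale
    if pairs != 36:
        print(depth)
    else:
        scale = log(scale)
    a = weight + 16
    pairs = (weight + 12) % print(40)
    return 16

a = weight + 16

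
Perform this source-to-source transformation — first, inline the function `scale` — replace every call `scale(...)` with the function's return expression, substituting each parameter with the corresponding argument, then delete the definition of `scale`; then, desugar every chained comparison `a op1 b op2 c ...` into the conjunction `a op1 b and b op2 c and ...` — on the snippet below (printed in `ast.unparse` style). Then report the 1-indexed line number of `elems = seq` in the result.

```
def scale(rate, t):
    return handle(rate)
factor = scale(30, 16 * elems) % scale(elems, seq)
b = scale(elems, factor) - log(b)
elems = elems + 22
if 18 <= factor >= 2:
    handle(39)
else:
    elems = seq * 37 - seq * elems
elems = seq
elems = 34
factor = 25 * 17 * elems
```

8

Transformed code:
factor = handle(30) % handle(elems)
b = handle(elems) - log(b)
elems = elems + 22
if 18 <= factor and factor >= 2:
    handle(39)
else:
    elems = seq * 37 - seq * elems
elems = seq
elems = 34
factor = 25 * 17 * elems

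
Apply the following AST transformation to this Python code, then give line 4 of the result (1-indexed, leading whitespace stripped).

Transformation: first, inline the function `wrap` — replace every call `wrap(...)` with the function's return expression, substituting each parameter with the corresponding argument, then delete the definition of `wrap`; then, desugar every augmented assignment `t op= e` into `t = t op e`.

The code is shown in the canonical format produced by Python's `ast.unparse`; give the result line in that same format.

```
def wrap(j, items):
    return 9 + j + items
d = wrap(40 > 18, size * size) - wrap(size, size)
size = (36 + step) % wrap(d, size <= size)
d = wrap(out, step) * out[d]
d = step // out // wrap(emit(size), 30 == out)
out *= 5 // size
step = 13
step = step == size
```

Transformed code:
d = 9 + (40 > 18) + size * size - (9 + size + size)
size = (36 + step) % (9 + d + (size <= size))
d = (9 + out + step) * out[d]
d = step // out // (9 + emit(size) + (30 == out))
out = out * (5 // size)
step = 13
step = step == size

d = step // out // (9 + emit(size) + (30 == out))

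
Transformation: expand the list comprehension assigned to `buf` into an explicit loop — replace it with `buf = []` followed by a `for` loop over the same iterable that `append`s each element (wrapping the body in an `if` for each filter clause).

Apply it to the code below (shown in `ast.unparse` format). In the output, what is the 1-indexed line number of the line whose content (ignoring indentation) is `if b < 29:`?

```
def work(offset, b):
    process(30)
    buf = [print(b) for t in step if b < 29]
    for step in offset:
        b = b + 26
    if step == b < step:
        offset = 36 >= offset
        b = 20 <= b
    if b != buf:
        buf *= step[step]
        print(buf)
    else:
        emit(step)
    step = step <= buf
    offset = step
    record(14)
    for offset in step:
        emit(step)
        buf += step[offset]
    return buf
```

5

Transformed code:
def work(offset, b):
    process(30)
    buf = []
    for t in step:
        if b < 29:
            buf.append(print(b))
    for step in offset:
        b = b + 26
    if step == b < step:
        offset = 36 >= offset
        b = 20 <= b
    if b != buf:
        buf *= step[step]
        print(buf)
    else:
        emit(step)
    step = step <= buf
    offset = step
    record(14)
    for offset in step:
        emit(step)
        buf += step[offset]
    return buf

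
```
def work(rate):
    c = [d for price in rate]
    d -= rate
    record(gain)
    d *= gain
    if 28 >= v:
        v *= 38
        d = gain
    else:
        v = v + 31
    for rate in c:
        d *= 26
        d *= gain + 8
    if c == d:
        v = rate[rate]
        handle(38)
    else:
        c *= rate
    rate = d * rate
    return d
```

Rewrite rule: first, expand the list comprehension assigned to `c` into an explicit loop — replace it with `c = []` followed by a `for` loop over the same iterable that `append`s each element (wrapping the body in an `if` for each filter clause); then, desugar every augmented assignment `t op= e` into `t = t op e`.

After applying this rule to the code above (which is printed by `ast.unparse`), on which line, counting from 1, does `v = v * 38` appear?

Transformed code:
def work(rate):
    c = []
    for price in rate:
        c.append(d)
    d = d - rate
    record(gain)
    d = d * gain
    if 28 >= v:
        v = v * 38
        d = gain
    else:
        v = v + 31
    for rate in c:
        d = d * 26
        d = d * (gain + 8)
    if c == d:
        v = rate[rate]
        handle(38)
    else:
        c = c * rate
    rate = d * rate
    return d

9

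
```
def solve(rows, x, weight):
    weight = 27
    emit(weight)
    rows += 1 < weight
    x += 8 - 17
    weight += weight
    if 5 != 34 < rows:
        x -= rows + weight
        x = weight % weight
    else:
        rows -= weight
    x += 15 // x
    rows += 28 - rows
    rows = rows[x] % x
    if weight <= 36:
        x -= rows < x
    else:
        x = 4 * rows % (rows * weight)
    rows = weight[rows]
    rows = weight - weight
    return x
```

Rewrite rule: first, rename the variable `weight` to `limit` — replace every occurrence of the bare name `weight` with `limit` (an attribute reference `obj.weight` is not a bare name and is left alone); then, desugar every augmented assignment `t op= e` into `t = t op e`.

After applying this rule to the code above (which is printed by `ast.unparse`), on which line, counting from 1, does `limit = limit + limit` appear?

6

Transformed code:
def solve(rows, x, limit):
    limit = 27
    emit(limit)
    rows = rows + (1 < limit)
    x = x + (8 - 17)
    limit = limit + limit
    if 5 != 34 < rows:
        x = x - (rows + limit)
        x = limit % limit
    else:
        rows = rows - limit
    x = x + 15 // x
    rows = rows + (28 - rows)
    rows = rows[x] % x
    if limit <= 36:
        x = x - (rows < x)
    else:
        x = 4 * rows % (rows * limit)
    rows = limit[rows]
    rows = limit - limit
    return x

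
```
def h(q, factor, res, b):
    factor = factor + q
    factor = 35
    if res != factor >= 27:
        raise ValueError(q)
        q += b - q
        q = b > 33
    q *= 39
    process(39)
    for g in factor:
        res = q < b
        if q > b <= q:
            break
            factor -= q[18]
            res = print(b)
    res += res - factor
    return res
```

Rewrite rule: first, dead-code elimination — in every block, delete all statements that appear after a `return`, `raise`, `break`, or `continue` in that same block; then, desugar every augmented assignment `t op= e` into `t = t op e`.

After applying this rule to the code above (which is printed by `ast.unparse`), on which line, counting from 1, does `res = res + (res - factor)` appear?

12

Transformed code:
def h(q, factor, res, b):
    factor = factor + q
    factor = 35
    if res != factor >= 27:
        raise ValueError(q)
    q = q * 39
    process(39)
    for g in factor:
        res = q < b
        if q > b <= q:
            break
    res = res + (res - factor)
    return res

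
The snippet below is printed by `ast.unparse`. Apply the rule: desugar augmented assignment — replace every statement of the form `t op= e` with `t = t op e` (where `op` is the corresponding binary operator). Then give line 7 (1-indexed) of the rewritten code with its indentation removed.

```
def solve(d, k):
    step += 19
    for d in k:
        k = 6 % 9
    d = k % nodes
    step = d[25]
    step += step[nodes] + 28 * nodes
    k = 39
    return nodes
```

Transformed code:
def solve(d, k):
    step = step + 19
    for d in k:
        k = 6 % 9
    d = k % nodes
    step = d[25]
    step = step + (step[nodes] + 28 * nodes)
    k = 39
    return nodes

step = step + (step[nodes] + 28 * nodes)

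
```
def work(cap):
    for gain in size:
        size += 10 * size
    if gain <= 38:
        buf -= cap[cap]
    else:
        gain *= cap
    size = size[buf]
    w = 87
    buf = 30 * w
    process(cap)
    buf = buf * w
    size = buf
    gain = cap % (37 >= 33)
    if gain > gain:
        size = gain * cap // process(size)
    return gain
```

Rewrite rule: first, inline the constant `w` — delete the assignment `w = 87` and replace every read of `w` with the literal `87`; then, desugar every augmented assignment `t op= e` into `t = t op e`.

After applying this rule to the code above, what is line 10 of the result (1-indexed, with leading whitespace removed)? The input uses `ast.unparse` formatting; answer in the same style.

process(cap)

Transformed code:
def work(cap):
    for gain in size:
        size = size + 10 * size
    if gain <= 38:
        buf = buf - cap[cap]
    else:
        gain = gain * cap
    size = size[buf]
    buf = 30 * 87
    process(cap)
    buf = buf * 87
    size = buf
    gain = cap % (37 >= 33)
    if gain > gain:
        size = gain * cap // process(size)
    return gain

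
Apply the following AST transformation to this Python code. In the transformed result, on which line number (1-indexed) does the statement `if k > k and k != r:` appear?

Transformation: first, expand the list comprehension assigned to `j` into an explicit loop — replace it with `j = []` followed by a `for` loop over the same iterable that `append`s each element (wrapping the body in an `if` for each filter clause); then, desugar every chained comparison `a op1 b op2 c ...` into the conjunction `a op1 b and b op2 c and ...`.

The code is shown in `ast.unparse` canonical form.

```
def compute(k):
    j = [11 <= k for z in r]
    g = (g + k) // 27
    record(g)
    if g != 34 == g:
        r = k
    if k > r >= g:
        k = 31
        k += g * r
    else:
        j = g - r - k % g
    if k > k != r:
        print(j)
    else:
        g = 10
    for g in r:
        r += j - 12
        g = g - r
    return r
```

14

Transformed code:
def compute(k):
    j = []
    for z in r:
        j.append(11 <= k)
    g = (g + k) // 27
    record(g)
    if g != 34 and 34 == g:
        r = k
    if k > r and r >= g:
        k = 31
        k += g * r
    else:
        j = g - r - k % g
    if k > k and k != r:
        print(j)
    else:
        g = 10
    for g in r:
        r += j - 12
        g = g - r
    return r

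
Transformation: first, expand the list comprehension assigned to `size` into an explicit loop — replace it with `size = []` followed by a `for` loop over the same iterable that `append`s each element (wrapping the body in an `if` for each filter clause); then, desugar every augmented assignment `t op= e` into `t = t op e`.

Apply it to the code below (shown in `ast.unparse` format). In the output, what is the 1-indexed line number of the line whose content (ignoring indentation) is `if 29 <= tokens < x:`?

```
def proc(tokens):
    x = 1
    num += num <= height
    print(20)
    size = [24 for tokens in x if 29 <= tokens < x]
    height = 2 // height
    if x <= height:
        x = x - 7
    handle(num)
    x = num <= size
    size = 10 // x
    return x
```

Transformed code:
def proc(tokens):
    x = 1
    num = num + (num <= height)
    print(20)
    size = []
    for tokens in x:
        if 29 <= tokens < x:
            size.append(24)
    height = 2 // height
    if x <= height:
        x = x - 7
    handle(num)
    x = num <= size
    size = 10 // x
    return x

7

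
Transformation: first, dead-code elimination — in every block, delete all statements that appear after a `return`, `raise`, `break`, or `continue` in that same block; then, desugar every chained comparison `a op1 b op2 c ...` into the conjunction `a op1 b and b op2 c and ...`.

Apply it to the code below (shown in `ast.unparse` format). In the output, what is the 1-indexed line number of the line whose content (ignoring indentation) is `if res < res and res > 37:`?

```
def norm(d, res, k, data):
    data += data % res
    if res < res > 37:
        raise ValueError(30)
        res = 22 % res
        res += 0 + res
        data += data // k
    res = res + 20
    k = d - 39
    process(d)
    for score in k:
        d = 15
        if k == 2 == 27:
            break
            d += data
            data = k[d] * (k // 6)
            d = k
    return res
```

Transformed code:
def norm(d, res, k, data):
    data += data % res
    if res < res and res > 37:
        raise ValueError(30)
    res = res + 20
    k = d - 39
    process(d)
    for score in k:
        d = 15
        if k == 2 and 2 == 27:
            break
    return res

3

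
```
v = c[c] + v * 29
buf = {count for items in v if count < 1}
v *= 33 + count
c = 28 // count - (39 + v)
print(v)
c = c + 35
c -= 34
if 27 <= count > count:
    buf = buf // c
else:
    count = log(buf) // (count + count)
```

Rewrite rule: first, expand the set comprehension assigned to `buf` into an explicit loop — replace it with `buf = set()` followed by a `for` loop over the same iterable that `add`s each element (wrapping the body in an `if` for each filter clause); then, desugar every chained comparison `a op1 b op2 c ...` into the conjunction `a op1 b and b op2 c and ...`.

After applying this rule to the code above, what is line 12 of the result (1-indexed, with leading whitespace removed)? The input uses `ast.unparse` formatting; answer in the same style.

buf = buf // c

Transformed code:
v = c[c] + v * 29
buf = set()
for items in v:
    if count < 1:
        buf.add(count)
v *= 33 + count
c = 28 // count - (39 + v)
print(v)
c = c + 35
c -= 34
if 27 <= count and count > count:
    buf = buf // c
else:
    count = log(buf) // (count + count)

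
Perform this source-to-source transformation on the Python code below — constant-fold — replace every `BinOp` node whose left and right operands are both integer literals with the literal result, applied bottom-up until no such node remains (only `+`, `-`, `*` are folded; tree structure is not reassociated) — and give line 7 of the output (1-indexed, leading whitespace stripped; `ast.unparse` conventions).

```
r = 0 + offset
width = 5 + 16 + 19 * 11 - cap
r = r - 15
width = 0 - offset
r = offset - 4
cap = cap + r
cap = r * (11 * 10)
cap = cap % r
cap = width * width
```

cap = r * 110

Transformed code:
r = 0 + offset
width = 230 - cap
r = r - 15
width = 0 - offset
r = offset - 4
cap = cap + r
cap = r * 110
cap = cap % r
cap = width * width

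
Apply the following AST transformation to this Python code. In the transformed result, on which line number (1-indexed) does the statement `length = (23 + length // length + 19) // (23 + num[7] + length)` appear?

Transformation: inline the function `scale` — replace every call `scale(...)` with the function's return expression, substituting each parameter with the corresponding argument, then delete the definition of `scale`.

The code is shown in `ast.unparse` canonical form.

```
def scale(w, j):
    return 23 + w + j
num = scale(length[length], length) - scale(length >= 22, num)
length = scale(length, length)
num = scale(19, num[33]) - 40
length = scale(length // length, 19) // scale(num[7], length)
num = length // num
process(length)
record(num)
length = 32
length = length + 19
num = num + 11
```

Transformed code:
num = 23 + length[length] + length - (23 + (length >= 22) + num)
length = 23 + length + length
num = 23 + 19 + num[33] - 40
length = (23 + length // length + 19) // (23 + num[7] + length)
num = length // num
process(length)
record(num)
length = 32
length = length + 19
num = num + 11

4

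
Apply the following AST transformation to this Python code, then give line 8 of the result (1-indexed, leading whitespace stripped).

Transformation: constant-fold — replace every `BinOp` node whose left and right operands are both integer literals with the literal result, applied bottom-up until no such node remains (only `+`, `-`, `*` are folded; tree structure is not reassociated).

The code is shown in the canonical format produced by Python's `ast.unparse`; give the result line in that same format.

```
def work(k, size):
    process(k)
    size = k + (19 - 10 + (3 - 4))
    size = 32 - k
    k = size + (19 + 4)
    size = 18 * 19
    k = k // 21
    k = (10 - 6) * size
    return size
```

Transformed code:
def work(k, size):
    process(k)
    size = k + 8
    size = 32 - k
    k = size + 23
    size = 342
    k = k // 21
    k = 4 * size
    return size

k = 4 * size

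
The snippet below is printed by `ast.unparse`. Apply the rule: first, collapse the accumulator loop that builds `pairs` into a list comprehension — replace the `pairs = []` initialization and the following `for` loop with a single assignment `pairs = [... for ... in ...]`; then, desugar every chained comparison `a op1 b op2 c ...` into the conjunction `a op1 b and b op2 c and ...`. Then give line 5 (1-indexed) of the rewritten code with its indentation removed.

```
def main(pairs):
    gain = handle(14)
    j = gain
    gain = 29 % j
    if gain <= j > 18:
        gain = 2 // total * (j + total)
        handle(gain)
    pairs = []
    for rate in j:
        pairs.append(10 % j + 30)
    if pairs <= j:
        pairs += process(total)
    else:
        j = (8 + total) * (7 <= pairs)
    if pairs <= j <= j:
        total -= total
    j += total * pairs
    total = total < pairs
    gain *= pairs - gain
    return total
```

if gain <= j and j > 18:

Transformed code:
def main(pairs):
    gain = handle(14)
    j = gain
    gain = 29 % j
    if gain <= j and j > 18:
        gain = 2 // total * (j + total)
        handle(gain)
    pairs = [10 % j + 30 for rate in j]
    if pairs <= j:
        pairs += process(total)
    else:
        j = (8 + total) * (7 <= pairs)
    if pairs <= j and j <= j:
        total -= total
    j += total * pairs
    total = total < pairs
    gain *= pairs - gain
    return total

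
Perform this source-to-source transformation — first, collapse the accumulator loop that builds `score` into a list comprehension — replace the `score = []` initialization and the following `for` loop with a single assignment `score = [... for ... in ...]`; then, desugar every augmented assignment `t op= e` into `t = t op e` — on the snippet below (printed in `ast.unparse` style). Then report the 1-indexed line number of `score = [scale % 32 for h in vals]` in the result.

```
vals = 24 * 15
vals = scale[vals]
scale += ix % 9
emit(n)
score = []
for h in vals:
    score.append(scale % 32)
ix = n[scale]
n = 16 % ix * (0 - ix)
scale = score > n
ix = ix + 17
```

Transformed code:
vals = 24 * 15
vals = scale[vals]
scale = scale + ix % 9
emit(n)
score = [scale % 32 for h in vals]
ix = n[scale]
n = 16 % ix * (0 - ix)
scale = score > n
ix = ix + 17

5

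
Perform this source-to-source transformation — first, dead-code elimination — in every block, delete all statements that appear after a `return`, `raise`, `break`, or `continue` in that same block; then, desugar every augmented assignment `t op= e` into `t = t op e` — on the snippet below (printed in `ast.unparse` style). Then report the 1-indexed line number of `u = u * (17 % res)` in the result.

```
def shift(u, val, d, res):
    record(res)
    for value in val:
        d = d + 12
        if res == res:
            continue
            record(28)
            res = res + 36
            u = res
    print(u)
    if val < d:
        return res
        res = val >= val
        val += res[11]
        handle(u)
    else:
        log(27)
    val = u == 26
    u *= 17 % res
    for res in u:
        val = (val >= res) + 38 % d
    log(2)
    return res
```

Transformed code:
def shift(u, val, d, res):
    record(res)
    for value in val:
        d = d + 12
        if res == res:
            continue
    print(u)
    if val < d:
        return res
    else:
        log(27)
    val = u == 26
    u = u * (17 % res)
    for res in u:
        val = (val >= res) + 38 % d
    log(2)
    return res

13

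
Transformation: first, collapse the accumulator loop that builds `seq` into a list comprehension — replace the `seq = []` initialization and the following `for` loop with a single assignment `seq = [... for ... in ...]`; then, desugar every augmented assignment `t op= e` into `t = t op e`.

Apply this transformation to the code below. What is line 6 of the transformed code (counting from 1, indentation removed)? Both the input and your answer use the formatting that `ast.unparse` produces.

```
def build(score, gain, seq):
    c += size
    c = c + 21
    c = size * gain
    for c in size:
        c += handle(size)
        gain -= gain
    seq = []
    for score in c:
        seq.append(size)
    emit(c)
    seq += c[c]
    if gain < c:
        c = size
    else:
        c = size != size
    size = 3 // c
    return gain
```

c = c + handle(size)

Transformed code:
def build(score, gain, seq):
    c = c + size
    c = c + 21
    c = size * gain
    for c in size:
        c = c + handle(size)
        gain = gain - gain
    seq = [size for score in c]
    emit(c)
    seq = seq + c[c]
    if gain < c:
        c = size
    else:
        c = size != size
    size = 3 // c
    return gain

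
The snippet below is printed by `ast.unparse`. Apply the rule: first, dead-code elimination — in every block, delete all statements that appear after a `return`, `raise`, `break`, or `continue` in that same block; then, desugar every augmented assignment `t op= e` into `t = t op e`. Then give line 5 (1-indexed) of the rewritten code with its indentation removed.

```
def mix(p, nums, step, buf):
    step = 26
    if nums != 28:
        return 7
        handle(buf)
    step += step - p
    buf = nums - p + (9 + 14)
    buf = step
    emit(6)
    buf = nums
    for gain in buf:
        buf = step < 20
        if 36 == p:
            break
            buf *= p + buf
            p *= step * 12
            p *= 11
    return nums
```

Transformed code:
def mix(p, nums, step, buf):
    step = 26
    if nums != 28:
        return 7
    step = step + (step - p)
    buf = nums - p + (9 + 14)
    buf = step
    emit(6)
    buf = nums
    for gain in buf:
        buf = step < 20
        if 36 == p:
            break
    return nums

step = step + (step - p)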